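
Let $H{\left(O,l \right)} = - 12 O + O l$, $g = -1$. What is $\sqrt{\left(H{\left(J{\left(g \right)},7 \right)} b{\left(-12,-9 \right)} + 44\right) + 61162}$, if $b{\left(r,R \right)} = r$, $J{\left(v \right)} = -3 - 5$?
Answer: $\sqrt{60726} \approx 246.43$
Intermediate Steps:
$J{\left(v \right)} = -8$
$\sqrt{\left(H{\left(J{\left(g \right)},7 \right)} b{\left(-12,-9 \right)} + 44\right) + 61162} = \sqrt{\left(- 8 \left(-12 + 7\right) \left(-12\right) + 44\right) + 61162} = \sqrt{\left(\left(-8\right) \left(-5\right) \left(-12\right) + 44\right) + 61162} = \sqrt{\left(40 \left(-12\right) + 44\right) + 61162} = \sqrt{\left(-480 + 44\right) + 61162} = \sqrt{-436 + 61162} = \sqrt{60726}$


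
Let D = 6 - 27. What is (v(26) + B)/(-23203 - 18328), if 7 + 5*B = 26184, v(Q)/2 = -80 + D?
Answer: -25167/207655 ≈ -0.12120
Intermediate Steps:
D = -21
v(Q) = -202 (v(Q) = 2*(-80 - 21) = 2*(-101) = -202)
B = 26177/5 (B = -7/5 + (⅕)*26184 = -7/5 + 26184/5 = 26177/5 ≈ 5235.4)
(v(26) + B)/(-23203 - 18328) = (-202 + 26177/5)/(-23203 - 18328) = (25167/5)/(-41531) = (25167/5)*(-1/41531) = -25167/207655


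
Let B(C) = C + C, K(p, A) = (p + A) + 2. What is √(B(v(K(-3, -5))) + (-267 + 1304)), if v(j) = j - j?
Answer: √1037 ≈ 32.203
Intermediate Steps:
K(p, A) = 2 + A + p (K(p, A) = (A + p) + 2 = 2 + A + p)
v(j) = 0
B(C) = 2*C
√(B(v(K(-3, -5))) + (-267 + 1304)) = √(2*0 + (-267 + 1304)) = √(0 + 1037) = √1037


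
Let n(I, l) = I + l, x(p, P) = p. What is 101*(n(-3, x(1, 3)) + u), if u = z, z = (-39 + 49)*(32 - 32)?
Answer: -202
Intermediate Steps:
z = 0 (z = 10*0 = 0)
u = 0
101*(n(-3, x(1, 3)) + u) = 101*((-3 + 1) + 0) = 101*(-2 + 0) = 101*(-2) = -202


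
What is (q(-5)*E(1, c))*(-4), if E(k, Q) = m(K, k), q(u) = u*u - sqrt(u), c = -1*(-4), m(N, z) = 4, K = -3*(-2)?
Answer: -400 + 16*I*sqrt(5) ≈ -400.0 + 35.777*I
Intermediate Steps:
K = 6
c = 4
q(u) = u**2 - sqrt(u)
E(k, Q) = 4
(q(-5)*E(1, c))*(-4) = (((-5)**2 - sqrt(-5))*4)*(-4) = ((25 - I*sqrt(5))*4)*(-4) = (100 - 4*I*sqrt(5))*(-4) = -400 + 16*I*sqrt(5)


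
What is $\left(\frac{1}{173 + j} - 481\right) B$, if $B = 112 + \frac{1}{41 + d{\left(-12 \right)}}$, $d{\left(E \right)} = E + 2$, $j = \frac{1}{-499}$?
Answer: $- \frac{144206972211}{2676106} \approx -53887.0$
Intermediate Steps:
$j = - \frac{1}{499} \approx -0.002004$
$d{\left(E \right)} = 2 + E$
$B = \frac{3473}{31}$ ($B = 112 + \frac{1}{41 + \left(2 - 12\right)} = 112 + \frac{1}{41 - 10} = 112 + \frac{1}{31} = \frac{3473}{31} \approx 112.03$)
$\left(\frac{1}{173 + j} - 481\right) B = \left(\frac{1}{173 - \frac{1}{499}} - 481\right) \frac{3473}{31} = \left(\frac{1}{\frac{86326}{499}} - 481\right) \frac{3473}{31} = \left(\frac{499}{86326} - 481\right) \frac{3473}{31} = \left(- \frac{41522307}{86326}\right) \frac{3473}{31} = - \frac{144206972211}{2676106}$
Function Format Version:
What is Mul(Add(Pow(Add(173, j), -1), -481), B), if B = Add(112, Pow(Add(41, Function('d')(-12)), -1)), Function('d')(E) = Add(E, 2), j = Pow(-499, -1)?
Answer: Rational(-144206972211, 2676106) ≈ -53887.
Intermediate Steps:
j = Rational(-1, 499) ≈ -0.0020040
Function('d')(E) = Add(2, E)
B = Rational(3473, 31) (B = Add(112, Pow(Add(41, Add(2, -12)), -1)) = Add(112, Pow(Add(41, -10), -1)) = Add(112, Pow(31, -1)) = Add(112, Rational(1, 31)) = Rational(3473, 31) ≈ 112.03)
Mul(Add(Pow(Add(173, j), -1), -481), B) = Mul(Add(Pow(Add(173, Rational(-1, 499)), -1), -481), Rational(3473, 31)) = Mul(Add(Pow(Rational(86326, 499), -1), -481), Rational(3473, 31)) = Mul(Add(Rational(499, 86326), -481), Rational(3473, 31)) = Mul(Rational(-41522307, 86326), Rational(3473, 31)) = Rational(-144206972211, 2676106)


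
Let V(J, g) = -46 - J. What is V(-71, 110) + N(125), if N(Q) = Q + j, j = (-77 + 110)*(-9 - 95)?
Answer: -3282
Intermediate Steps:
j = -3432 (j = 33*(-104) = -3432)
N(Q) = -3432 + Q (N(Q) = Q - 3432 = -3432 + Q)
V(-71, 110) + N(125) = (-46 - 1*(-71)) + (-3432 + 125) = (-46 + 71) - 3307 = 25 - 3307 = -3282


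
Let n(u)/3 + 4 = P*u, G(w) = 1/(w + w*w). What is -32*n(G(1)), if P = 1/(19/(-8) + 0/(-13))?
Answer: 7680/19 ≈ 404.21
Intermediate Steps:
P = -8/19 (P = 1/(19*(-⅛) + 0*(-1/13)) = 1/(-19/8 + 0) = 1/(-19/8) = -8/19 ≈ -0.42105)
G(w) = 1/(w + w²)
n(u) = -12 - 24*u/19 (n(u) = -12 + 3*(-8*u/19) = -12 - 24*u/19)
-32*n(G(1)) = -32*(-12 - 24/(19*1*(1 + 1))) = -32*(-12 - 24/(19*2)) = -32*(-12 - 24/19*½) = -32*(-12 - 12/19) = -32*(-240/19) = 7680/19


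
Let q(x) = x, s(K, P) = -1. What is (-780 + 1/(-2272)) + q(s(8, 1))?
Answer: -1774433/2272 ≈ -781.00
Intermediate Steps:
(-780 + 1/(-2272)) + q(s(8, 1)) = (-780 + 1/(-2272)) - 1 = (-780 - 1/2272) - 1 = -1772161/2272 - 1 = -1774433/2272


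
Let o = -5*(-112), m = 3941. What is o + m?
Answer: 4501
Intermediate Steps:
o = 560
o + m = 560 + 3941 = 4501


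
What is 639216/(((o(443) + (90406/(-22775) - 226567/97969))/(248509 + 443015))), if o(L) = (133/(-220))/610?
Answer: -5294372113784253698035200/75255388385699 ≈ -7.0352e+10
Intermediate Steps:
o(L) = -133/134200 (o(L) = (133*(-1/220))*(1/610) = -133/220*1/610 = -133/134200)
639216/(((o(443) + (90406/(-22775) - 226567/97969))/(248509 + 443015))) = 639216/(((-133/134200 + (90406/(-22775) - 226567/97969))/(248509 + 443015))) = 639216/(((-133/134200 + (90406*(-1/22775) - 226567*1/97969))/691524)) = 639216/(((-133/134200 + (-90406/22775 - 226567/97969))*(1/691524))) = 639216/(((-133/134200 - 14017048839/2231243975)*(1/691524))) = 639216/((-75255388385699/11977317657800*1/691524)) = 639216/(-75255388385699/8282602615992487200) = 639216*(-8282602615992487200/75255388385699) = -5294372113784253698035200/75255388385699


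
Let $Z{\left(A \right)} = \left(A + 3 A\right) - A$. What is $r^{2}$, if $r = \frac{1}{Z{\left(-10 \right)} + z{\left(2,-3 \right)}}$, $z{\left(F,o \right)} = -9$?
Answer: $\frac{1}{1521} \approx 0.00065746$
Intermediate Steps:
$Z{\left(A \right)} = 3 A$ ($Z{\left(A \right)} = 4 A - A = 3 A$)
$r = - \frac{1}{39}$ ($r = \frac{1}{3 \left(-10\right) - 9} = \frac{1}{-30 - 9} = \frac{1}{-39} = - \frac{1}{39} \approx -0.025641$)
$r^{2} = \left(- \frac{1}{39}\right)^{2} = \frac{1}{1521}$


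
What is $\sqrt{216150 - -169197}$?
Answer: $\sqrt{385347} \approx 620.76$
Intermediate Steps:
$\sqrt{216150 - -169197} = \sqrt{216150 + \left(-61501 + 230698\right)} = \sqrt{216150 + 169197} = \sqrt{385347}$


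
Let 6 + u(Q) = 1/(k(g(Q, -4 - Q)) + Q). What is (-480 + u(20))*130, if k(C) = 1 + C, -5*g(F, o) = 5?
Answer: -126347/2 ≈ -63174.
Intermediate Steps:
g(F, o) = -1 (g(F, o) = -⅕*5 = -1)
u(Q) = -6 + 1/Q (u(Q) = -6 + 1/((1 - 1) + Q) = -6 + 1/(0 + Q) = -6 + 1/Q)
(-480 + u(20))*130 = (-480 + (-6 + 1/20))*130 = (-480 - 119/20)*130 = -9719/20*130 = -126347/2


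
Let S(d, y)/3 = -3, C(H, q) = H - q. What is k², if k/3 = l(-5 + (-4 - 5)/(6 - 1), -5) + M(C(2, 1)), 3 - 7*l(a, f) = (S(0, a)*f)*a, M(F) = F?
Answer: 898704/49 ≈ 18341.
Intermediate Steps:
S(d, y) = -9 (S(d, y) = 3*(-3) = -9)
l(a, f) = 3/7 + 9*a*f/7 (l(a, f) = 3/7 - (-9*f)*a/7 = 3/7 - (-9)*a*f/7 = 3/7 + 9*a*f/7)
k = 948/7 (k = 3*((3/7 + (9/7)*(-5 + (-4 - 5)/(6 - 1))*(-5)) + (2 - 1*1)) = 3*((3/7 + (9/7)*(-5 - 9/5)*(-5)) + (2 - 1)) = 3*((3/7 + (9/7)*(-5 - 9*⅕)*(-5)) + 1) = 3*((3/7 + (9/7)*(-5 - 9/5)*(-5)) + 1) = 3*((3/7 + (9/7)*(-34/5)*(-5)) + 1) = 3*((3/7 + 306/7) + 1) = 3*(309/7 + 1) = 3*(316/7) = 948/7 ≈ 135.43)
k² = (948/7)² = 898704/49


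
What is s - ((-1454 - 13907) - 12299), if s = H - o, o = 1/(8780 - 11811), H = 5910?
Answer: 101750671/3031 ≈ 33570.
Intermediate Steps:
o = -1/3031 (o = 1/(-3031) = -1/3031 ≈ -0.00032992)
s = 17913211/3031 (s = 5910 - 1*(-1/3031) = 5910 + 1/3031 = 17913211/3031 ≈ 5910.0)
s - ((-1454 - 13907) - 12299) = 17913211/3031 - ((-1454 - 13907) - 12299) = 17913211/3031 - (-15361 - 12299) = 17913211/3031 - 1*(-27660) = 17913211/3031 + 27660 = 101750671/3031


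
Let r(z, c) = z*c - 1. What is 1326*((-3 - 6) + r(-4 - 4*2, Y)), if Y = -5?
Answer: 66300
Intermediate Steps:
r(z, c) = -1 + c*z (r(z, c) = c*z - 1 = -1 + c*z)
1326*((-3 - 6) + r(-4 - 4*2, Y)) = 1326*((-3 - 6) + (-1 - 5*(-4 - 4*2))) = 1326*(-9 + (-1 - 5*(-4 - 8))) = 1326*(-9 + (-1 - 5*(-12))) = 1326*(-9 + (-1 + 60)) = 1326*(-9 + 59) = 1326*50 = 66300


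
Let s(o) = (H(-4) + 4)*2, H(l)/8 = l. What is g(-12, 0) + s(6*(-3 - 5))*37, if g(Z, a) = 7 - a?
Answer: -2065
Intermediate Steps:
H(l) = 8*l
s(o) = -56 (s(o) = (8*(-4) + 4)*2 = (-32 + 4)*2 = -28*2 = -56)
g(-12, 0) + s(6*(-3 - 5))*37 = (7 - 1*0) - 56*37 = (7 + 0) - 2072 = 7 - 2072 = -2065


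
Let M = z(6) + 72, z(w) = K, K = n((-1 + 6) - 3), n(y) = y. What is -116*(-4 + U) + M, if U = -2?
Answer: 770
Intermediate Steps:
K = 2 (K = (-1 + 6) - 3 = 5 - 3 = 2)
z(w) = 2
M = 74 (M = 2 + 72 = 74)
-116*(-4 + U) + M = -116*(-4 - 2) + 74 = -116*(-6) + 74 = -29*(-24) + 74 = 696 + 74 = 770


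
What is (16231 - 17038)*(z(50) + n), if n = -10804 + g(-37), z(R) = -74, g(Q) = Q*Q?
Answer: 7673763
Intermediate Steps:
g(Q) = Q²
n = -9435 (n = -10804 + (-37)² = -10804 + 1369 = -9435)
(16231 - 17038)*(z(50) + n) = (16231 - 17038)*(-74 - 9435) = -807*(-9509) = 7673763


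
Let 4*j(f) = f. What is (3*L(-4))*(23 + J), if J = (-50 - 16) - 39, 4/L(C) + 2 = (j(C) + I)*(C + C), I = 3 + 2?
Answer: 492/17 ≈ 28.941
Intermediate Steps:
j(f) = f/4
I = 5
L(C) = 4/(-2 + 2*C*(5 + C/4)) (L(C) = 4/(-2 + (C/4 + 5)*(C + C)) = 4/(-2 + (5 + C/4)*(2*C)) = 4/(-2 + 2*C*(5 + C/4)))
J = -105 (J = -66 - 39 = -105)
(3*L(-4))*(23 + J) = (3*(8/(-4 + (-4)² + 20*(-4))))*(23 - 105) = (3*(8/(-4 + 16 - 80)))*(-82) = (3*(8/(-68)))*(-82) = (3*(8*(-1/68)))*(-82) = (3*(-2/17))*(-82) = -6/17*(-82) = 492/17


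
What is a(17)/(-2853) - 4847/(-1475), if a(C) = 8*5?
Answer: 13769491/4208175 ≈ 3.2721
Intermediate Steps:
a(C) = 40
a(17)/(-2853) - 4847/(-1475) = 40/(-2853) - 4847/(-1475) = 40*(-1/2853) - 4847*(-1/1475) = -40/2853 + 4847/1475 = 13769491/4208175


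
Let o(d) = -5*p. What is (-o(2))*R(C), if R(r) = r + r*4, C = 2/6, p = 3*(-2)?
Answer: -50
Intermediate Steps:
p = -6
C = ⅓ (C = 2*(⅙) = ⅓ ≈ 0.33333)
o(d) = 30 (o(d) = -5*(-6) = 30)
R(r) = 5*r (R(r) = r + 4*r = 5*r)
(-o(2))*R(C) = (-1*30)*(5*(⅓)) = -30*5/3 = -50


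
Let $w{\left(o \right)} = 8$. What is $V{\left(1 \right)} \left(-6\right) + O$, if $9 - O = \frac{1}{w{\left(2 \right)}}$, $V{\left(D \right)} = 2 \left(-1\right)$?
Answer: $\frac{167}{8} \approx 20.875$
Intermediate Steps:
$V{\left(D \right)} = -2$
$O = \frac{71}{8}$ ($O = 9 - \frac{1}{8} = \frac{71}{8} \approx 8.875$)
$V{\left(1 \right)} \left(-6\right) + O = \left(-2\right) \left(-6\right) + \frac{71}{8} = 12 + \frac{71}{8} = \frac{167}{8}$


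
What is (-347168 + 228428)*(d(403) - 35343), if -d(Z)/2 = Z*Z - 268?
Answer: 42701872500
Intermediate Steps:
d(Z) = 536 - 2*Z² (d(Z) = -2*(Z*Z - 268) = -2*(Z² - 268) = -2*(-268 + Z²) = 536 - 2*Z²)
(-347168 + 228428)*(d(403) - 35343) = (-347168 + 228428)*((536 - 2*403²) - 35343) = -118740*((536 - 2*162409) - 35343) = -118740*((536 - 324818) - 35343) = -118740*(-324282 - 35343) = -118740*(-359625) = 42701872500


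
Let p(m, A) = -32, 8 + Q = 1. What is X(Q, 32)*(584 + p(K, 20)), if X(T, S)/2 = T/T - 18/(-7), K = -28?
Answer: 27600/7 ≈ 3942.9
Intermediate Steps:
Q = -7 (Q = -8 + 1 = -7)
X(T, S) = 50/7 (X(T, S) = 2*(T/T - 18/(-7)) = 2*(1 - 18*(-⅐)) = 2*(1 + 18/7) = 2*(25/7) = 50/7)
X(Q, 32)*(584 + p(K, 20)) = 50*(584 - 32)/7 = (50/7)*552 = 27600/7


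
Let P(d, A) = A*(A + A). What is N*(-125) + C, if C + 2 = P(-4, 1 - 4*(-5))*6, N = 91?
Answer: -6085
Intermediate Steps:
P(d, A) = 2*A**2 (P(d, A) = A*(2*A) = 2*A**2)
C = 5290 (C = -2 + (2*(1 - 4*(-5))**2)*6 = -2 + (2*(1 + 20)**2)*6 = -2 + (2*21**2)*6 = -2 + (2*441)*6 = -2 + 882*6 = -2 + 5292 = 5290)
N*(-125) + C = 91*(-125) + 5290 = -11375 + 5290 = -6085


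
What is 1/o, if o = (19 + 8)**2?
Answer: 1/729 ≈ 0.0013717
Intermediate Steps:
o = 729 (o = 27**2 = 729)
1/o = 1/729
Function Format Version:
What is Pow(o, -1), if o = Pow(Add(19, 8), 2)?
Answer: Rational(1, 729) ≈ 0.0013717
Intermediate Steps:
o = 729 (o = Pow(27, 2) = 729)
Pow(o, -1) = Pow(729, -1) = Rational(1, 729)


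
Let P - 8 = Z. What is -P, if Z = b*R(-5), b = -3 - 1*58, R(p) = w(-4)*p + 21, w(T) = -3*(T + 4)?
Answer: 1273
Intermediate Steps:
w(T) = -12 - 3*T (w(T) = -3*(4 + T) = -12 - 3*T)
R(p) = 21 (R(p) = (-12 - 3*(-4))*p + 21 = (-12 + 12)*p + 21 = 0*p + 21 = 0 + 21 = 21)
b = -61 (b = -3 - 58 = -61)
Z = -1281 (Z = -61*21 = -1281)
P = -1273 (P = 8 - 1281 = -1273)
-P = -1*(-1273) = 1273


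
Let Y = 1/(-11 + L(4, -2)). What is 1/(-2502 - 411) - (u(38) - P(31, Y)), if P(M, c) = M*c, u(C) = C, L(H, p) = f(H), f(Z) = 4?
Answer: -865168/20391 ≈ -42.429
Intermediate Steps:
L(H, p) = 4
Y = -⅐ (Y = 1/(-11 + 4) = 1/(-7) = -⅐ ≈ -0.14286)
1/(-2502 - 411) - (u(38) - P(31, Y)) = 1/(-2502 - 411) - (38 - 31*(-1)/7) = 1/(-2913) - (38 - 1*(-31/7)) = -1/2913 - (38 + 31/7) = -1/2913 - 1*297/7 = -1/2913 - 297/7 = -865168/20391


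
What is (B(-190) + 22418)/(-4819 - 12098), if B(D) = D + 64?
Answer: -22292/16917 ≈ -1.3177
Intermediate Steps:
B(D) = 64 + D
(B(-190) + 22418)/(-4819 - 12098) = ((64 - 190) + 22418)/(-4819 - 12098) = (-126 + 22418)/(-16917) = 22292*(-1/16917) = -22292/16917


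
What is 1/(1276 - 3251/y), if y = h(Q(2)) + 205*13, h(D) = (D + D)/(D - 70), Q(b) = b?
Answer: 45304/57752637 ≈ 0.00078445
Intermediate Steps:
h(D) = 2*D/(-70 + D) (h(D) = (2*D)/(-70 + D) = 2*D/(-70 + D))
y = 45304/17 (y = 2*2/(-70 + 2) + 205*13 = 2*2/(-68) + 2665 = 2*2*(-1/68) + 2665 = -1/17 + 2665 = 45304/17 ≈ 2664.9)
1/(1276 - 3251/y) = 1/(1276 - 3251/45304/17) = 1/(1276 - 3251*17/45304) = 1/(1276 - 55267/45304) = 1/(57752637/45304) = 45304/57752637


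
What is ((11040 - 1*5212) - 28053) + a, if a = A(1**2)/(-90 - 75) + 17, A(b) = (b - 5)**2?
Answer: -3664336/165 ≈ -22208.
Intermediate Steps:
A(b) = (-5 + b)**2
a = 2789/165 (a = (-5 + 1**2)**2/(-90 - 75) + 17 = (-5 + 1)**2/(-165) + 17 = -1/165*(-4)**2 + 17 = -1/165*16 + 17 = -16/165 + 17 = 2789/165 ≈ 16.903)
((11040 - 1*5212) - 28053) + a = ((11040 - 1*5212) - 28053) + 2789/165 = ((11040 - 5212) - 28053) + 2789/165 = (5828 - 28053) + 2789/165 = -22225 + 2789/165 = -3664336/165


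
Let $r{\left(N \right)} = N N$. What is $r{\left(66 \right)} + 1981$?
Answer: $6337$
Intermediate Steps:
$r{\left(N \right)} = N^{2}$
$r{\left(66 \right)} + 1981 = 66^{2} + 1981 = 4356 + 1981 = 6337$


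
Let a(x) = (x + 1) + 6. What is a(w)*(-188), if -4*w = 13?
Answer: -705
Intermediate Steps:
w = -13/4 (w = -¼*13 = -13/4 ≈ -3.2500)
a(x) = 7 + x (a(x) = (1 + x) + 6 = 7 + x)
a(w)*(-188) = (7 - 13/4)*(-188) = (15/4)*(-188) = -705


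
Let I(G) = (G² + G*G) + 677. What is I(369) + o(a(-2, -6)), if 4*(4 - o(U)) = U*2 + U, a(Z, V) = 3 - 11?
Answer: 273009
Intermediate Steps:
a(Z, V) = -8
I(G) = 677 + 2*G² (I(G) = (G² + G²) + 677 = 2*G² + 677 = 677 + 2*G²)
o(U) = 4 - 3*U/4 (o(U) = 4 - (U*2 + U)/4 = 4 - (2*U + U)/4 = 4 - 3*U/4)
I(369) + o(a(-2, -6)) = (677 + 2*369²) + (4 - ¾*(-8)) = (677 + 2*136161) + (4 + 6) = (677 + 272322) + 10 = 272999 + 10 = 273009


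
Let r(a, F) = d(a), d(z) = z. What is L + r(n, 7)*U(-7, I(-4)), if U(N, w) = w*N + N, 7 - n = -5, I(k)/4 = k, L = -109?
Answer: 1151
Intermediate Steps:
I(k) = 4*k
n = 12 (n = 7 - 1*(-5) = 7 + 5 = 12)
r(a, F) = a
U(N, w) = N + N*w (U(N, w) = N*w + N = N + N*w)
L + r(n, 7)*U(-7, I(-4)) = -109 + 12*(-7*(1 + 4*(-4))) = -109 + 12*(-7*(1 - 16)) = -109 + 12*(-7*(-15)) = -109 + 12*105 = -109 + 1260 = 1151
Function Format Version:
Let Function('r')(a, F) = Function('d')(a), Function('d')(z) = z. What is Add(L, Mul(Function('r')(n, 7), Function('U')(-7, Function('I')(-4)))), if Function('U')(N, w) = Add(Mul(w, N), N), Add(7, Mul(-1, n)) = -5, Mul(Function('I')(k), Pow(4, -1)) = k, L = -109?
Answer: 1151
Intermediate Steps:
Function('I')(k) = Mul(4, k)
n = 12 (n = Add(7, Mul(-1, -5)) = Add(7, 5) = 12)
Function('r')(a, F) = a
Function('U')(N, w) = Add(N, Mul(N, w)) (Function('U')(N, w) = Add(Mul(N, w), N) = Add(N, Mul(N, w)))
Add(L, Mul(Function('r')(n, 7), Function('U')(-7, Function('I')(-4)))) = Add(-109, Mul(12, Mul(-7, Add(1, Mul(4, -4))))) = Add(-109, Mul(12, Mul(-7, Add(1, -16)))) = Add(-109, Mul(12, Mul(-7, -15))) = Add(-109, Mul(12, 105)) = Add(-109, 1260) = 1151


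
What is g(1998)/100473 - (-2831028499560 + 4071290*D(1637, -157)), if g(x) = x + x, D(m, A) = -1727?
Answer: 95049454646009822/33491 ≈ 2.8381e+12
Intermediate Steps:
g(x) = 2*x
g(1998)/100473 - (-2831028499560 + 4071290*D(1637, -157)) = (2*1998)/100473 - 4071290/(1/(-1727 - 695364)) = 3996*(1/100473) - 4071290/(1/(-697091)) = 1332/33491 - 4071290/(-1/697091) = 1332/33491 - 4071290*(-697091) = 1332/33491 + 2838059617390 = 95049454646009822/33491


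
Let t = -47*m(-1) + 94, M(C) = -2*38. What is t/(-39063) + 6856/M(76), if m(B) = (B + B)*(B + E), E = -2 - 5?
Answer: -66941480/742197 ≈ -90.194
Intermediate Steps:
E = -7
M(C) = -76
m(B) = 2*B*(-7 + B) (m(B) = (B + B)*(B - 7) = (2*B)*(-7 + B) = 2*B*(-7 + B))
t = -658 (t = -94*(-1)*(-7 - 1) + 94 = -94*(-1)*(-8) + 94 = -47*16 + 94 = -752 + 94 = -658)
t/(-39063) + 6856/M(76) = -658/(-39063) + 6856/(-76) = -658*(-1/39063) + 6856*(-1/76) = 658/39063 - 1714/19 = -66941480/742197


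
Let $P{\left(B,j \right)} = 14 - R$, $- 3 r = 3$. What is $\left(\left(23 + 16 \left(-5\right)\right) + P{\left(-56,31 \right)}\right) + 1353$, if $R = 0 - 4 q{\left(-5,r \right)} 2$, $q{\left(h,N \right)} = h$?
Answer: $1270$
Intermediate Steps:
$r = -1$ ($r = \left(- \frac{1}{3}\right) 3 = -1$)
$R = 40$ ($R = 0 - 4 \left(\left(-5\right) 2\right) = 0 - -40 = 0 + 40 = 40$)
$P{\left(B,j \right)} = -26$ ($P{\left(B,j \right)} = 14 - 40 = -26$)
$\left(\left(23 + 16 \left(-5\right)\right) + P{\left(-56,31 \right)}\right) + 1353 = \left(\left(23 + 16 \left(-5\right)\right) - 26\right) + 1353 = \left(\left(23 - 80\right) - 26\right) + 1353 = \left(-57 - 26\right) + 1353 = -83 + 1353 = 1270$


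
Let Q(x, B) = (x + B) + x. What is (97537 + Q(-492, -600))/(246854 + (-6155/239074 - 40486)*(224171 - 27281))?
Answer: -11469933761/952835015948357 ≈ -1.2038e-5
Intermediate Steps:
Q(x, B) = B + 2*x (Q(x, B) = (B + x) + x = B + 2*x)
(97537 + Q(-492, -600))/(246854 + (-6155/239074 - 40486)*(224171 - 27281)) = (97537 + (-600 + 2*(-492)))/(246854 + (-6155/239074 - 40486)*(224171 - 27281)) = (97537 + (-600 - 984))/(246854 + (-6155*1/239074 - 40486)*196890) = (97537 - 1584)/(246854 + (-6155/239074 - 40486)*196890) = 95953/(246854 - 9679156119/239074*196890) = 95953/(246854 - 952864524134955/119537) = 95953/(-952835015948357/119537) = 95953*(-119537/952835015948357) = -11469933761/952835015948357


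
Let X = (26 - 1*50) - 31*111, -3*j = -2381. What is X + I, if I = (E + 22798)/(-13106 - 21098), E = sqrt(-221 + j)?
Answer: -59269829/17102 - sqrt(5154)/102612 ≈ -3465.7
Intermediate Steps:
j = 2381/3 (j = -1/3*(-2381) = 2381/3 ≈ 793.67)
E = sqrt(5154)/3 (E = sqrt(-221 + 2381/3) = sqrt(1718/3) = sqrt(5154)/3 ≈ 23.930)
X = -3465 (X = (26 - 50) - 3441 = -24 - 3441 = -3465)
I = -11399/17102 - sqrt(5154)/102612 (I = (sqrt(5154)/3 + 22798)/(-13106 - 21098) = (22798 + sqrt(5154)/3)/(-34204) = (22798 + sqrt(5154)/3)*(-1/34204) = -11399/17102 - sqrt(5154)/102612 ≈ -0.66723)
X + I = -3465 + (-11399/17102 - sqrt(5154)/102612) = -59269829/17102 - sqrt(5154)/102612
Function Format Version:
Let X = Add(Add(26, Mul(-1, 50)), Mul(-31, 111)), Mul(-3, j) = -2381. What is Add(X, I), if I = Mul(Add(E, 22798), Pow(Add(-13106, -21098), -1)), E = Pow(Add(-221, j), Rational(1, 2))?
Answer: Add(Rational(-59269829, 17102), Mul(Rational(-1, 102612), Pow(5154, Rational(1, 2)))) ≈ -3465.7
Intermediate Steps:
j = Rational(2381, 3) (j = Mul(Rational(-1, 3), -2381) = Rational(2381, 3) ≈ 793.67)
E = Mul(Rational(1, 3), Pow(5154, Rational(1, 2))) (E = Pow(Add(-221, Rational(2381, 3)), Rational(1, 2)) = Pow(Rational(1718, 3), Rational(1, 2)) = Mul(Rational(1, 3), Pow(5154, Rational(1, 2))) ≈ 23.930)
X = -3465 (X = Add(Add(26, -50), -3441) = Add(-24, -3441) = -3465)
I = Add(Rational(-11399, 17102), Mul(Rational(-1, 102612), Pow(5154, Rational(1, 2)))) (I = Mul(Add(Mul(Rational(1, 3), Pow(5154, Rational(1, 2))), 22798), Pow(Add(-13106, -21098), -1)) = Mul(Add(22798, Mul(Rational(1, 3), Pow(5154, Rational(1, 2)))), Pow(-34204, -1)) = Mul(Add(22798, Mul(Rational(1, 3), Pow(5154, Rational(1, 2)))), Rational(-1, 34204)) = Add(Rational(-11399, 17102), Mul(Rational(-1, 102612), Pow(5154, Rational(1, 2)))) ≈ -0.66723)
Add(X, I) = Add(-3465, Add(Rational(-11399, 17102), Mul(Rational(-1, 102612), Pow(5154, Rational(1, 2))))) = Add(Rational(-59269829, 17102), Mul(Rational(-1, 102612), Pow(5154, Rational(1, 2))))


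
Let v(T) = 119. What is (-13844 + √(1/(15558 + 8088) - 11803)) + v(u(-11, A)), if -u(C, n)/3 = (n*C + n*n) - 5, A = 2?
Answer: -13725 + I*√6599450505102/23646 ≈ -13725.0 + 108.64*I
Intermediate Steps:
u(C, n) = 15 - 3*n² - 3*C*n (u(C, n) = -3*((n*C + n*n) - 5) = -3*((C*n + n²) - 5) = -3*((n² + C*n) - 5) = -3*(-5 + n² + C*n) = 15 - 3*n² - 3*C*n)
(-13844 + √(1/(15558 + 8088) - 11803)) + v(u(-11, A)) = (-13844 + √(1/(15558 + 8088) - 11803)) + 119 = (-13844 + √(1/23646 - 11803)) + 119 = (-13844 + √(-279093737/23646)) + 119 = (-13844 + I*√6599450505102/23646) + 119 = -13725 + I*√6599450505102/23646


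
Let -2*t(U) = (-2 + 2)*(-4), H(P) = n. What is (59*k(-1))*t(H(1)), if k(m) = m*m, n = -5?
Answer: 0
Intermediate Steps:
H(P) = -5
t(U) = 0 (t(U) = -(-2 + 2)*(-4)/2 = -0*(-4) = -½*0 = 0)
k(m) = m²
(59*k(-1))*t(H(1)) = (59*(-1)²)*0 = (59*1)*0 = 59*0 = 0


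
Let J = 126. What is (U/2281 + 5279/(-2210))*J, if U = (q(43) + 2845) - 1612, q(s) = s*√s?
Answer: -586937547/2520505 + 5418*√43/2281 ≈ -217.29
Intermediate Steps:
q(s) = s^(3/2)
U = 1233 + 43*√43 (U = (43^(3/2) + 2845) - 1612 = (43*√43 + 2845) - 1612 = (2845 + 43*√43) - 1612 = 1233 + 43*√43 ≈ 1515.0)
(U/2281 + 5279/(-2210))*J = ((1233 + 43*√43)/2281 + 5279/(-2210))*126 = ((1233 + 43*√43)*(1/2281) + 5279*(-1/2210))*126 = ((1233/2281 + 43*√43/2281) - 5279/2210)*126 = (-9316469/5041010 + 43*√43/2281)*126 = -586937547/2520505 + 5418*√43/2281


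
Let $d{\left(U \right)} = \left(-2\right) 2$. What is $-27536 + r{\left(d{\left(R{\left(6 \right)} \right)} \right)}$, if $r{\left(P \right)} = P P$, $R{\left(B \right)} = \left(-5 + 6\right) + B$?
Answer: $-27520$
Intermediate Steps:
$R{\left(B \right)} = 1 + B$
$d{\left(U \right)} = -4$
$r{\left(P \right)} = P^{2}$
$-27536 + r{\left(d{\left(R{\left(6 \right)} \right)} \right)} = -27536 + \left(-4\right)^{2} = -27536 + 16 = -27520$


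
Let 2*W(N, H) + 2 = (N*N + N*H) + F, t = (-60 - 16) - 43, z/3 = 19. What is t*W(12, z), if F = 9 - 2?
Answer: -99127/2 ≈ -49564.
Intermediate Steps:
F = 7
z = 57 (z = 3*19 = 57)
t = -119 (t = -76 - 43 = -119)
W(N, H) = 5/2 + N**2/2 + H*N/2 (W(N, H) = -1 + ((N*N + N*H) + 7)/2 = -1 + ((N**2 + H*N) + 7)/2 = -1 + (7 + N**2 + H*N)/2 = -1 + (7/2 + N**2/2 + H*N/2) = 5/2 + N**2/2 + H*N/2)
t*W(12, z) = -119*(5/2 + (1/2)*12**2 + (1/2)*57*12) = -119*(5/2 + (1/2)*144 + 342) = -119*(5/2 + 72 + 342) = -119*833/2 = -99127/2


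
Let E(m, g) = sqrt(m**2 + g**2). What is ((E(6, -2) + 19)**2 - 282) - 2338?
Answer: -2219 + 76*sqrt(10) ≈ -1978.7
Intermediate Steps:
E(m, g) = sqrt(g**2 + m**2)
((E(6, -2) + 19)**2 - 282) - 2338 = ((sqrt((-2)**2 + 6**2) + 19)**2 - 282) - 2338 = ((sqrt(4 + 36) + 19)**2 - 282) - 2338 = ((sqrt(40) + 19)**2 - 282) - 2338 = ((2*sqrt(10) + 19)**2 - 282) - 2338 = ((19 + 2*sqrt(10))**2 - 282) - 2338 = (-282 + (19 + 2*sqrt(10))**2) - 2338 = -2620 + (19 + 2*sqrt(10))**2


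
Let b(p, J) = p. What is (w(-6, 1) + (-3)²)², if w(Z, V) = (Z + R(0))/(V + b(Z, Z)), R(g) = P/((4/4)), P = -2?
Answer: 2809/25 ≈ 112.36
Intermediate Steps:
R(g) = -2 (R(g) = -2/1 = -2*1 = -2)
w(Z, V) = (-2 + Z)/(V + Z) (w(Z, V) = (Z - 2)/(V + Z) = (-2 + Z)/(V + Z))
(w(-6, 1) + (-3)²)² = ((-2 - 6)/(1 - 6) + (-3)²)² = (-8/(-5) + 9)² = (-⅕*(-8) + 9)² = (8/5 + 9)² = (53/5)² = 2809/25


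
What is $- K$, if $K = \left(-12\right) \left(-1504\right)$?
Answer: $-18048$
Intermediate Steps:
$K = 18048$
$- K = \left(-1\right) 18048 = -18048$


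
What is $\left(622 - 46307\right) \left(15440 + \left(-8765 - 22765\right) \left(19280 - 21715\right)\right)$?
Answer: $-3508196378150$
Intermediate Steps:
$\left(622 - 46307\right) \left(15440 + \left(-8765 - 22765\right) \left(19280 - 21715\right)\right) = - 45685 \left(15440 - -76775550\right) = - 45685 \left(15440 + 76775550\right) = \left(-45685\right) 76790990 = -3508196378150$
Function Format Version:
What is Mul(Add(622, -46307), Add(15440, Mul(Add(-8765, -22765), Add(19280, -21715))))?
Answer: -3508196378150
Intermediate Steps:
Mul(Add(622, -46307), Add(15440, Mul(Add(-8765, -22765), Add(19280, -21715)))) = Mul(-45685, Add(15440, Mul(-31530, -2435))) = Mul(-45685, Add(15440, 76775550)) = Mul(-45685, 76790990) = -3508196378150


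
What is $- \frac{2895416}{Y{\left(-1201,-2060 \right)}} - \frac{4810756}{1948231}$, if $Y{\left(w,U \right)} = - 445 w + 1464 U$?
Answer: $- \frac{6296446675524}{4834330662245} \approx -1.3024$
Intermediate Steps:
$- \frac{2895416}{Y{\left(-1201,-2060 \right)}} - \frac{4810756}{1948231} = - \frac{2895416}{\left(-445\right) \left(-1201\right) + 1464 \left(-2060\right)} - \frac{4810756}{1948231} = - \frac{2895416}{534445 - 3015840} - \frac{4810756}{1948231} = - \frac{2895416}{-2481395} - \frac{4810756}{1948231} = \left(-2895416\right) \left(- \frac{1}{2481395}\right) - \frac{4810756}{1948231} = \frac{2895416}{2481395} - \frac{4810756}{1948231} = - \frac{6296446675524}{4834330662245}$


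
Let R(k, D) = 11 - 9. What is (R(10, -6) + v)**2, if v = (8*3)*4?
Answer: 9604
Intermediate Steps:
R(k, D) = 2
v = 96 (v = 24*4 = 96)
(R(10, -6) + v)**2 = (2 + 96)**2 = 98**2 = 9604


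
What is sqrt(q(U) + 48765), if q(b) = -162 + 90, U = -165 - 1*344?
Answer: sqrt(48693) ≈ 220.66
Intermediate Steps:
U = -509 (U = -165 - 344 = -509)
q(b) = -72
sqrt(q(U) + 48765) = sqrt(-72 + 48765) = sqrt(48693)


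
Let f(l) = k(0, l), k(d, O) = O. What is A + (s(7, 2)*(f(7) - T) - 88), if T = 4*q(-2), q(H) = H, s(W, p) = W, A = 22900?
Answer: 22917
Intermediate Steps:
f(l) = l
T = -8 (T = 4*(-2) = -8)
A + (s(7, 2)*(f(7) - T) - 88) = 22900 + (7*(7 - 1*(-8)) - 88) = 22900 + (7*(7 + 8) - 88) = 22900 + (7*15 - 88) = 22900 + (105 - 88) = 22900 + 17 = 22917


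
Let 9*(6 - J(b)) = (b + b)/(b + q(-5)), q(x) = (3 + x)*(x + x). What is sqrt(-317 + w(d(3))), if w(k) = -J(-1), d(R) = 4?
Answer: I*sqrt(1049465)/57 ≈ 17.973*I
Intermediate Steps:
q(x) = 2*x*(3 + x) (q(x) = (3 + x)*(2*x) = 2*x*(3 + x))
J(b) = 6 - 2*b/(9*(20 + b)) (J(b) = 6 - (b + b)/(9*(b + 2*(-5)*(3 - 5))) = 6 - 2*b/(9*(b + 2*(-5)*(-2))) = 6 - 2*b/(9*(b + 20)) = 6 - 2*b/(9*(20 + b)))
w(k) = -1028/171 (w(k) = -4*(270 + 13*(-1))/(9*(20 - 1)) = -4*(270 - 13)/(9*19) = -4*257/(9*19) = -1*1028/171 = -1028/171)
sqrt(-317 + w(d(3))) = sqrt(-317 - 1028/171) = sqrt(-55235/171) = I*sqrt(1049465)/57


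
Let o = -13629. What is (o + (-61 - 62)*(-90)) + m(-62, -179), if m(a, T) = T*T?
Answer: 29482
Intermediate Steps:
m(a, T) = T²
(o + (-61 - 62)*(-90)) + m(-62, -179) = (-13629 + (-61 - 62)*(-90)) + (-179)² = (-13629 - 123*(-90)) + 32041 = (-13629 + 11070) + 32041 = -2559 + 32041 = 29482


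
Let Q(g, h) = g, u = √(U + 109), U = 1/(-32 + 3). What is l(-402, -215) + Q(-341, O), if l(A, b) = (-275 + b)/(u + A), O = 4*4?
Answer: -397827994/1170839 + 245*√22910/1170839 ≈ -339.75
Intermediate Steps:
U = -1/29 (U = 1/(-29) = -1/29 ≈ -0.034483)
O = 16
u = 2*√22910/29 (u = √(-1/29 + 109) = √(3160/29) = 2*√22910/29 ≈ 10.439)
l(A, b) = (-275 + b)/(A + 2*√22910/29) (l(A, b) = (-275 + b)/(2*√22910/29 + A) = (-275 + b)/(A + 2*√22910/29))
l(-402, -215) + Q(-341, O) = 29*(-275 - 215)/(2*√22910 + 29*(-402)) - 341 = 29*(-490)/(2*√22910 - 11658) - 341 = 29*(-490)/(-11658 + 2*√22910) - 341 = -14210/(-11658 + 2*√22910) - 341 = -341 - 14210/(-11658 + 2*√22910)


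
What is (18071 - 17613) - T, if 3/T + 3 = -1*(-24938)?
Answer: 11420227/24935 ≈ 458.00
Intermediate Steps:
T = 3/24935 (T = 3/(-3 - 1*(-24938)) = 3/(-3 + 24938) = 3/24935 ≈ 0.00012031)
(18071 - 17613) - T = (18071 - 17613) - 1*3/24935 = 458 - 3/24935 = 11420227/24935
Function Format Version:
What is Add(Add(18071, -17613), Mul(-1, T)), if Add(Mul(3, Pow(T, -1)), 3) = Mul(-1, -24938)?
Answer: Rational(11420227, 24935) ≈ 458.00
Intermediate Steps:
T = Rational(3, 24935) (T = Mul(3, Pow(Add(-3, Mul(-1, -24938)), -1)) = Mul(3, Pow(Add(-3, 24938), -1)) = Mul(3, Pow(24935, -1)) = Mul(3, Rational(1, 24935)) = Rational(3, 24935) ≈ 0.00012031)
Add(Add(18071, -17613), Mul(-1, T)) = Add(Add(18071, -17613), Mul(-1, Rational(3, 24935))) = Add(458, Rational(-3, 24935)) = Rational(11420227, 24935)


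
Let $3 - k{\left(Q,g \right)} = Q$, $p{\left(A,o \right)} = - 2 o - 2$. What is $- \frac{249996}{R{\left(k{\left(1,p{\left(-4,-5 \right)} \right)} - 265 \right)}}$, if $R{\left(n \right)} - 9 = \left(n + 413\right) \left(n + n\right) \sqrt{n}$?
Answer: $- \frac{249996}{181914470009} - \frac{2191631600 i \sqrt{263}}{181914470009} \approx -1.3743 \cdot 10^{-6} - 0.19538 i$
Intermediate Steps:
$p{\left(A,o \right)} = -2 - 2 o$
$k{\left(Q,g \right)} = 3 - Q$
$R{\left(n \right)} = 9 + 2 n^{\frac{3}{2}} \left(413 + n\right)$ ($R{\left(n \right)} = 9 + \left(n + 413\right) \left(n + n\right) \sqrt{n} = 9 + \left(413 + n\right) 2 n \sqrt{n} = 9 + 2 n \left(413 + n\right) \sqrt{n} = 9 + 2 n^{\frac{3}{2}} \left(413 + n\right)$)
$- \frac{249996}{R{\left(k{\left(1,p{\left(-4,-5 \right)} \right)} - 265 \right)}} = - \frac{249996}{9 + 2 \left(\left(3 - 1\right) - 265\right)^{\frac{5}{2}} + 826 \left(\left(3 - 1\right) - 265\right)^{\frac{3}{2}}} = - \frac{249996}{9 + 2 \left(2 - 265\right)^{\frac{5}{2}} + 826 \left(2 - 265\right)^{\frac{3}{2}}} = - \frac{249996}{9 + 2 \left(-263\right)^{\frac{5}{2}} + 826 \left(-263\right)^{\frac{3}{2}}} = - \frac{249996}{9 + 2 \cdot 69169 i \sqrt{263} + 826 \left(- 263 i \sqrt{263}\right)} = - \frac{249996}{9 + 138338 i \sqrt{263} - 217238 i \sqrt{263}} = - \frac{249996}{9 - 78900 i \sqrt{263}}$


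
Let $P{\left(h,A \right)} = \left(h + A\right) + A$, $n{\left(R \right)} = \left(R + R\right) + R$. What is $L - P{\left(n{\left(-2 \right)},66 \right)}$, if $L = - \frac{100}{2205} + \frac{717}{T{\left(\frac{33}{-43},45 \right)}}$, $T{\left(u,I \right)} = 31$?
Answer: $- \frac{1406969}{13671} \approx -102.92$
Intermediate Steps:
$n{\left(R \right)} = 3 R$ ($n{\left(R \right)} = 2 R + R = 3 R$)
$P{\left(h,A \right)} = h + 2 A$ ($P{\left(h,A \right)} = \left(A + h\right) + A = h + 2 A$)
$L = \frac{315577}{13671}$ ($L = - \frac{100}{2205} + \frac{717}{31} = \left(-100\right) \frac{1}{2205} + 717 \cdot \frac{1}{31} = - \frac{20}{441} + \frac{717}{31} = \frac{315577}{13671} \approx 23.084$)
$L - P{\left(n{\left(-2 \right)},66 \right)} = \frac{315577}{13671} - \left(3 \left(-2\right) + 2 \cdot 66\right) = \frac{315577}{13671} - \left(-6 + 132\right) = \frac{315577}{13671} - 126 = - \frac{1406969}{13671}$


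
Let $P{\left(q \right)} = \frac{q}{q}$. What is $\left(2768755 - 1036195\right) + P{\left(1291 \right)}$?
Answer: $1732561$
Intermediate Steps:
$P{\left(q \right)} = 1$
$\left(2768755 - 1036195\right) + P{\left(1291 \right)} = \left(2768755 - 1036195\right) + 1 = 1732560 + 1 = 1732561$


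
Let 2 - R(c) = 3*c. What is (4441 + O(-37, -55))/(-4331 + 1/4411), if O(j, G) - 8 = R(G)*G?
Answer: 2611312/2388005 ≈ 1.0935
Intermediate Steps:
R(c) = 2 - 3*c
O(j, G) = 8 + G*(2 - 3*G) (O(j, G) = 8 + (2 - 3*G)*G = 8 + G*(2 - 3*G))
(4441 + O(-37, -55))/(-4331 + 1/4411) = (4441 + (8 - 1*(-55)*(-2 + 3*(-55))))/(-4331 + 1/4411) = (4441 + (8 - 1*(-55)*(-2 - 165)))/(-4331 + 1/4411) = (4441 + (8 - 1*(-55)*(-167)))/(-19104040/4411) = (4441 + (8 - 9185))*(-4411/19104040) = (4441 - 9177)*(-4411/19104040) = -4736*(-4411/19104040) = 2611312/2388005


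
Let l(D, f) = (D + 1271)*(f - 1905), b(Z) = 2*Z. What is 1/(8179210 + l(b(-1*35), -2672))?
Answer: 1/2682233 ≈ 3.7282e-7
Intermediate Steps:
l(D, f) = (-1905 + f)*(1271 + D) (l(D, f) = (1271 + D)*(-1905 + f) = (-1905 + f)*(1271 + D))
1/(8179210 + l(b(-1*35), -2672)) = 1/(8179210 + (-2421255 - 3810*(-1*35) + 1271*(-2672) + (2*(-1*35))*(-2672))) = 1/(8179210 + (-2421255 - 3810*(-35) - 3396112 + (2*(-35))*(-2672))) = 1/(8179210 + (-2421255 - 1905*(-70) - 3396112 - 70*(-2672))) = 1/(8179210 + (-2421255 + 133350 - 3396112 + 187040)) = 1/(8179210 - 5496977) = 1/2682233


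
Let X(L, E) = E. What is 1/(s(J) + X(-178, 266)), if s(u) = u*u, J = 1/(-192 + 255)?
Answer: 3969/1055755 ≈ 0.0037594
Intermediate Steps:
J = 1/63 ≈ 0.015873
s(u) = u**2
1/(s(J) + X(-178, 266)) = 1/((1/63)**2 + 266) = 1/(1/3969 + 266) = 1/(1055755/3969) = 3969/1055755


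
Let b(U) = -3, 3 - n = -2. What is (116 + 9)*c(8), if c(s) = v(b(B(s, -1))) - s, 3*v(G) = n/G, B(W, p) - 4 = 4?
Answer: -9625/9 ≈ -1069.4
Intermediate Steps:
n = 5 (n = 3 - 1*(-2) = 3 + 2 = 5)
B(W, p) = 8 (B(W, p) = 4 + 4 = 8)
v(G) = 5/(3*G) (v(G) = (5/G)/3 = 5/(3*G))
c(s) = -5/9 - s (c(s) = (5/3)/(-3) - s = (5/3)*(-1/3) - s = -5/9 - s)
(116 + 9)*c(8) = (116 + 9)*(-5/9 - 1*8) = 125*(-5/9 - 8) = 125*(-77/9) = -9625/9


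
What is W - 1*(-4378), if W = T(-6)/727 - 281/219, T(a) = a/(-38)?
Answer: 13239774970/3025047 ≈ 4376.7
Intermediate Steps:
T(a) = -a/38 (T(a) = a*(-1/38) = -a/38)
W = -3880796/3025047 (W = -1/38*(-6)/727 - 281/219 = (3/19)*(1/727) - 281*1/219 = 3/13813 - 281/219 = -3880796/3025047 ≈ -1.2829)
W - 1*(-4378) = -3880796/3025047 - 1*(-4378) = -3880796/3025047 + 4378 = 13239774970/3025047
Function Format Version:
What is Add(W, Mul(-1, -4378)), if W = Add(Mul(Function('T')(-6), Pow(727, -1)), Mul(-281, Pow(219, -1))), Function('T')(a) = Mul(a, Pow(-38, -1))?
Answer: Rational(13239774970, 3025047) ≈ 4376.7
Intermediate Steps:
Function('T')(a) = Mul(Rational(-1, 38), a) (Function('T')(a) = Mul(a, Rational(-1, 38)) = Mul(Rational(-1, 38), a))
W = Rational(-3880796, 3025047) (W = Add(Mul(Mul(Rational(-1, 38), -6), Pow(727, -1)), Mul(-281, Pow(219, -1))) = Add(Mul(Rational(3, 19), Rational(1, 727)), Mul(-281, Rational(1, 219))) = Add(Rational(3, 13813), Rational(-281, 219)) = Rational(-3880796, 3025047) ≈ -1.2829)
Add(W, Mul(-1, -4378)) = Add(Rational(-3880796, 3025047), Mul(-1, -4378)) = Add(Rational(-3880796, 3025047), 4378) = Rational(13239774970, 3025047)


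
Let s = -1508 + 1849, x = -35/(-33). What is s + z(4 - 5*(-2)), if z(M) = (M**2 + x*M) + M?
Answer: 18673/33 ≈ 565.85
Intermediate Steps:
x = 35/33 (x = -35*(-1/33) = 35/33 ≈ 1.0606)
s = 341
z(M) = M**2 + 68*M/33 (z(M) = (M**2 + 35*M/33) + M = M**2 + 68*M/33)
s + z(4 - 5*(-2)) = 341 + (4 - 5*(-2))*(68 + 33*(4 - 5*(-2)))/33 = 341 + (4 + 10)*(68 + 33*(4 + 10))/33 = 341 + (1/33)*14*(68 + 33*14) = 341 + (1/33)*14*(68 + 462) = 341 + (1/33)*14*530 = 341 + 7420/33 = 18673/33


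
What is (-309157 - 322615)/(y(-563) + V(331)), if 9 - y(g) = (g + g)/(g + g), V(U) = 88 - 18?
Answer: -315886/39 ≈ -8099.6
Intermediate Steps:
V(U) = 70
y(g) = 8 (y(g) = 9 - (g + g)/(g + g) = 9 - 2*g/(2*g) = 9 - 2*g*1/(2*g) = 9 - 1*1 = 9 - 1 = 8)
(-309157 - 322615)/(y(-563) + V(331)) = (-309157 - 322615)/(8 + 70) = -631772/78 = -631772*1/78 = -315886/39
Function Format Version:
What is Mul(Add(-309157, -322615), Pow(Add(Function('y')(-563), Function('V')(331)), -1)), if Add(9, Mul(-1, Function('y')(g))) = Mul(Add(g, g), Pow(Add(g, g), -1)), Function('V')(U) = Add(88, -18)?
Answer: Rational(-315886, 39) ≈ -8099.6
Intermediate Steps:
Function('V')(U) = 70
Function('y')(g) = 8 (Function('y')(g) = Add(9, Mul(-1, Mul(Add(g, g), Pow(Add(g, g), -1)))) = Add(9, Mul(-1, Mul(Mul(2, g), Pow(Mul(2, g), -1)))) = Add(9, Mul(-1, Mul(Mul(2, g), Mul(Rational(1, 2), Pow(g, -1))))) = Add(9, Mul(-1, 1)) = Add(9, -1) = 8)
Mul(Add(-309157, -322615), Pow(Add(Function('y')(-563), Function('V')(331)), -1)) = Mul(Add(-309157, -322615), Pow(Add(8, 70), -1)) = Mul(-631772, Pow(78, -1)) = Mul(-631772, Rational(1, 78)) = Rational(-315886, 39)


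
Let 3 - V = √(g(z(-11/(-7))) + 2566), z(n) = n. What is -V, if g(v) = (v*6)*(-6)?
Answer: -3 + √122962/7 ≈ 47.094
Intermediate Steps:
g(v) = -36*v (g(v) = (6*v)*(-6) = -36*v)
V = 3 - √122962/7 (V = 3 - √(-(-396)/(-7) + 2566) = 3 - √(-(-396)*(-1)/7 + 2566) = 3 - √(-36*11/7 + 2566) = 3 - √(-396/7 + 2566) = 3 - √(17566/7) = 3 - √122962/7 ≈ -47.094)
-V = -(3 - √122962/7) = -3 + √122962/7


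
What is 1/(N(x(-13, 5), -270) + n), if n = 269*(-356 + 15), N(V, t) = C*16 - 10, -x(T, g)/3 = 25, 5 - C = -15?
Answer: -1/91419 ≈ -1.0939e-5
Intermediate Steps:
C = 20 (C = 5 - 1*(-15) = 5 + 15 = 20)
x(T, g) = -75 (x(T, g) = -3*25 = -75)
N(V, t) = 310 (N(V, t) = 20*16 - 10 = 320 - 10 = 310)
n = -91729 (n = 269*(-341) = -91729)
1/(N(x(-13, 5), -270) + n) = 1/(310 - 91729) = 1/(-91419) = -1/91419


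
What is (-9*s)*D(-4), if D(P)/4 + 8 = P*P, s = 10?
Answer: -2880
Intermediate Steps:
D(P) = -32 + 4*P**2 (D(P) = -32 + 4*(P*P) = -32 + 4*P**2)
(-9*s)*D(-4) = (-9*10)*(-32 + 4*(-4)**2) = -90*(-32 + 4*16) = -90*(-32 + 64) = -90*32 = -2880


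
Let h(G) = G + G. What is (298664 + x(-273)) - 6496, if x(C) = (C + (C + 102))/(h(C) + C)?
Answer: 79762012/273 ≈ 2.9217e+5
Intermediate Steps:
h(G) = 2*G
x(C) = (102 + 2*C)/(3*C) (x(C) = (C + (C + 102))/(2*C + C) = (C + (102 + C))/((3*C)) = (102 + 2*C)*(1/(3*C)) = (102 + 2*C)/(3*C))
(298664 + x(-273)) - 6496 = (298664 + (⅔ + 34/(-273))) - 6496 = (298664 + (⅔ + 34*(-1/273))) - 6496 = (298664 + (⅔ - 34/273)) - 6496 = (298664 + 148/273) - 6496 = 81535420/273 - 6496 = 79762012/273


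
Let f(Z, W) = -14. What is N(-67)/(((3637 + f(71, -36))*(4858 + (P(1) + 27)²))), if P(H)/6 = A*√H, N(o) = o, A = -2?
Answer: -67/18415709 ≈ -3.6382e-6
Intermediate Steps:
P(H) = -12*√H (P(H) = 6*(-2*√H) = -12*√H)
N(-67)/(((3637 + f(71, -36))*(4858 + (P(1) + 27)²))) = -67*1/((3637 - 14)*(4858 + (-12*√1 + 27)²)) = -67*1/(3623*(4858 + (-12*1 + 27)²)) = -67*1/(3623*(4858 + (-12 + 27)²)) = -67*1/(3623*(4858 + 15²)) = -67*1/(3623*(4858 + 225)) = -67/(3623*5083) = -67/18415709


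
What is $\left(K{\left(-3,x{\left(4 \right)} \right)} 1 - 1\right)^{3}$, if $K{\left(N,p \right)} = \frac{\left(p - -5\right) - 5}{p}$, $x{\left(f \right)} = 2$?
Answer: $0$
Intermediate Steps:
$K{\left(N,p \right)} = 1$ ($K{\left(N,p \right)} = \frac{\left(p + 5\right) - 5}{p} = \frac{\left(5 + p\right) - 5}{p} = \frac{p}{p} = 1$)
$\left(K{\left(-3,x{\left(4 \right)} \right)} 1 - 1\right)^{3} = \left(1 \cdot 1 - 1\right)^{3} = \left(1 - 1\right)^{3} = 0^{3} = 0$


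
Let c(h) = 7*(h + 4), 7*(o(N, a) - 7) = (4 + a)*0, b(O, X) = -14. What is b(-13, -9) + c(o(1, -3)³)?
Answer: 2415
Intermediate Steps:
o(N, a) = 7 (o(N, a) = 7 + ((4 + a)*0)/7 = 7 + (⅐)*0 = 7 + 0 = 7)
c(h) = 28 + 7*h (c(h) = 7*(4 + h) = 28 + 7*h)
b(-13, -9) + c(o(1, -3)³) = -14 + (28 + 7*7³) = -14 + (28 + 7*343) = -14 + (28 + 2401) = -14 + 2429 = 2415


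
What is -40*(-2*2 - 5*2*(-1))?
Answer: -240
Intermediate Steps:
-40*(-2*2 - 5*2*(-1)) = -40*(-4 - 10*(-1)) = -40*(-4 + 10) = -40*6 = -240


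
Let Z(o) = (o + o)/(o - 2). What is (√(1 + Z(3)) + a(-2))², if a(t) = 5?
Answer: (5 + √7)² ≈ 58.458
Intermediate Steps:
Z(o) = 2*o/(-2 + o) (Z(o) = (2*o)/(-2 + o) = 2*o/(-2 + o))
(√(1 + Z(3)) + a(-2))² = (√(1 + 2*3/(-2 + 3)) + 5)² = (√(1 + 2*3/1) + 5)² = (√(1 + 2*3*1) + 5)² = (√(1 + 6) + 5)² = (√7 + 5)² = (5 + √7)²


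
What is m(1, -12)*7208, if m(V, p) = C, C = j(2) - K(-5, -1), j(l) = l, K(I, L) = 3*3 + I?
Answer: -14416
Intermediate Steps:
K(I, L) = 9 + I
C = -2 (C = 2 - (9 - 5) = 2 - 1*4 = 2 - 4 = -2)
m(V, p) = -2
m(1, -12)*7208 = -2*7208 = -14416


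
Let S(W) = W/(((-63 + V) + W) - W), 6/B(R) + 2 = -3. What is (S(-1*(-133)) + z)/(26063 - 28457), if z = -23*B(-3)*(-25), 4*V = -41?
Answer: 101351/350721 ≈ 0.28898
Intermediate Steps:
V = -41/4 (V = (¼)*(-41) = -41/4 ≈ -10.250)
B(R) = -6/5 (B(R) = 6/(-2 - 3) = 6/(-5) = 6*(-⅕) = -6/5)
z = -690 (z = -23*(-6/5)*(-25) = (138/5)*(-25) = -690)
S(W) = -4*W/293 (S(W) = W/(((-63 - 41/4) + W) - W) = W/((-293/4 + W) - W) = W/(-293/4) = W*(-4/293) = -4*W/293)
(S(-1*(-133)) + z)/(26063 - 28457) = (-(-4)*(-133)/293 - 690)/(26063 - 28457) = (-4/293*133 - 690)/(-2394) = (-532/293 - 690)*(-1/2394) = -202702/293*(-1/2394) = 101351/350721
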